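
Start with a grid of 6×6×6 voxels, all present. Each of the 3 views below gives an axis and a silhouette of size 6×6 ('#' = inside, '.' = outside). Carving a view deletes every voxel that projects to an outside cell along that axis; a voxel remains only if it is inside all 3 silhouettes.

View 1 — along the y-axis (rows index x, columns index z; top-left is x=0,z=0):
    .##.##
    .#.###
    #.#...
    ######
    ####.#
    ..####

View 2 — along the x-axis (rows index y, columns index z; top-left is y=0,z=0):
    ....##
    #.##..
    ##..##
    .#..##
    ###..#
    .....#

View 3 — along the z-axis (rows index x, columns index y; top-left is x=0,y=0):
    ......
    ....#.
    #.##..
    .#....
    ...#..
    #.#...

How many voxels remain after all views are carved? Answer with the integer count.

initial block: 6^3 = 216
V1 y: intersect with XZ mask (25 set) -- 150 left
V2 x: intersect with YZ mask (17 set) -- 72 left
V3 z: intersect with XY mask (8 set) -- 12 left

|visual hull| = 12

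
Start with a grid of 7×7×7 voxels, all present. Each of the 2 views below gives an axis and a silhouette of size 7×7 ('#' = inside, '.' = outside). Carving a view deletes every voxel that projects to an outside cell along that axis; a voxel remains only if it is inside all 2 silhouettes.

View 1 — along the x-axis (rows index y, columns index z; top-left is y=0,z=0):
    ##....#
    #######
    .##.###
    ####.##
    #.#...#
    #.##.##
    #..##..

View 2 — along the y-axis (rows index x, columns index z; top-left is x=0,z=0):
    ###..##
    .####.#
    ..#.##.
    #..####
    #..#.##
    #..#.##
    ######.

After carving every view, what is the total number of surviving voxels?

full grid |V| = 343
after view 1 [x-axis, 32 of 49 cells solid] → remaining = 224
after view 2 [y-axis, 32 of 49 cells solid] → remaining = 148

voxel count = 148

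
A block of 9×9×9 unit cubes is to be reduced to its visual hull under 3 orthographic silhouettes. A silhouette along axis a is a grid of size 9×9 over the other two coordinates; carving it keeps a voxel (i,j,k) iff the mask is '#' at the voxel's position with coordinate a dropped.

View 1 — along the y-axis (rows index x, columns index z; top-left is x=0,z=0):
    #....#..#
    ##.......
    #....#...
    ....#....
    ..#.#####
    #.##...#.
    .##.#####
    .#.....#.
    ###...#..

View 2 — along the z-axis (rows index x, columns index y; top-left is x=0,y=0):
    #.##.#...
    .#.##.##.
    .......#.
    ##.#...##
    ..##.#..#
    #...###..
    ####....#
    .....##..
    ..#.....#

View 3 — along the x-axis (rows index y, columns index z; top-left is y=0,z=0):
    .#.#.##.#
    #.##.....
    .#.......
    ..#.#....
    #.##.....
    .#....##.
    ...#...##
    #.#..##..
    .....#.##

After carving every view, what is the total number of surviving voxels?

|visual hull| = 37

full grid |V| = 729
[1] y-view keeps 31 columns → grid now 279
[2] z-view keeps 32 columns → grid now 116
[3] x-view keeps 27 columns → grid now 37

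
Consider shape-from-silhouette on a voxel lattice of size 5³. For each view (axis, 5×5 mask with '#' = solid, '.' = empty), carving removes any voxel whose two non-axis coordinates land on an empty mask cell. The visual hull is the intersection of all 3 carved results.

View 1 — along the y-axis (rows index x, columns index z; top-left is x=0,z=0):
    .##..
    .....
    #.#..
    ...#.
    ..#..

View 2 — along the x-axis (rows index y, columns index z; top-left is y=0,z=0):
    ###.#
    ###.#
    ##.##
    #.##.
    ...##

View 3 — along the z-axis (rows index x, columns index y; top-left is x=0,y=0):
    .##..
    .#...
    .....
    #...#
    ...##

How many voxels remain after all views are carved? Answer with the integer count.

initial block: 5^3 = 125
  1. axis=1 (XZ plane), |mask|=6  ⇒  voxels=30
  2. axis=0 (YZ plane), |mask|=17  ⇒  voxels=19
  3. axis=2 (XY plane), |mask|=7  ⇒  voxels=5

remaining voxels: 5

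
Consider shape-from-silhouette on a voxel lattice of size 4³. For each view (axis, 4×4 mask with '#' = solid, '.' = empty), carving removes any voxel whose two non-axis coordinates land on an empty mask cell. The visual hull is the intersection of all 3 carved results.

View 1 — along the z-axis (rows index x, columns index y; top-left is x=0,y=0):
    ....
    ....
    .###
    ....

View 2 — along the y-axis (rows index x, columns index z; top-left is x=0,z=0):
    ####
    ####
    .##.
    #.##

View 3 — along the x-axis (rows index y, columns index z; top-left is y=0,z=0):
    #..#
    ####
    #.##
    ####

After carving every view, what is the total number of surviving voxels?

initial block: 4^3 = 64
step 1: project along z, AND mask (3/16) → |grid| = 12
step 2: project along y, AND mask (13/16) → |grid| = 6
step 3: project along x, AND mask (13/16) → |grid| = 5

remaining voxels: 5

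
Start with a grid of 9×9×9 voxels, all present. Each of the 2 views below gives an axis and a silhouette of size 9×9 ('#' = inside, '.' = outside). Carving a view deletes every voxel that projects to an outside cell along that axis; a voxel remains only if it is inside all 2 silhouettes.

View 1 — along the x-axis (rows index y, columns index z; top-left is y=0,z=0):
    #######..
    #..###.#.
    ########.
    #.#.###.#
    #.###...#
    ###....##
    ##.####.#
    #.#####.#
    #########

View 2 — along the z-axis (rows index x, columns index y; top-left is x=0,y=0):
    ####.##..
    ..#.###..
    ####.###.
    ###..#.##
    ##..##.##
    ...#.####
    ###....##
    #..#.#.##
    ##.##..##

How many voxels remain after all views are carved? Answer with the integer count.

|visual hull| = 330

start: 9×9×9 = 729 voxels
[1] x-view keeps 59 columns → grid now 531
[2] z-view keeps 50 columns → grid now 330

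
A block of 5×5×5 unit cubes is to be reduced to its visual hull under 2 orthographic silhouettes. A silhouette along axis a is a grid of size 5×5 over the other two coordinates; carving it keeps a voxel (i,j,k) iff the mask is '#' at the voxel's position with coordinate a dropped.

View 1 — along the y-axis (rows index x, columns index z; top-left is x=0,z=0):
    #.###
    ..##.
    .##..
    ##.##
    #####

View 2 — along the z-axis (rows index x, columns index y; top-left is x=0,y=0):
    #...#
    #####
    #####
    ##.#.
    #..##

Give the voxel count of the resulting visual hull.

start: 5×5×5 = 125 voxels
after view 1 [y-axis, 17 of 25 cells solid] → remaining = 85
after view 2 [z-axis, 18 of 25 cells solid] → remaining = 55

remaining voxels: 55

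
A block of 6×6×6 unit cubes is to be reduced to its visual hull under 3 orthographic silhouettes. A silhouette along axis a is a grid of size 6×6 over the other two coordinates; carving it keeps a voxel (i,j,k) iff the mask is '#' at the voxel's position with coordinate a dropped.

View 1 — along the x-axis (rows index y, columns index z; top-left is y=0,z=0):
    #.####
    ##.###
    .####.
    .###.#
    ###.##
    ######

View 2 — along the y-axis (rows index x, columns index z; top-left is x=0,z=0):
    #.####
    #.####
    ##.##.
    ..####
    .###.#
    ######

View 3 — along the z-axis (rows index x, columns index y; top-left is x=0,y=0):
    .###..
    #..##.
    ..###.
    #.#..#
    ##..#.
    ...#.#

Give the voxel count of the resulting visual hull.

start: 6×6×6 = 216 voxels
after view 1 [x-axis, 29 of 36 cells solid] → remaining = 174
after view 2 [y-axis, 28 of 36 cells solid] → remaining = 136
after view 3 [z-axis, 17 of 36 cells solid] → remaining = 60

|visual hull| = 60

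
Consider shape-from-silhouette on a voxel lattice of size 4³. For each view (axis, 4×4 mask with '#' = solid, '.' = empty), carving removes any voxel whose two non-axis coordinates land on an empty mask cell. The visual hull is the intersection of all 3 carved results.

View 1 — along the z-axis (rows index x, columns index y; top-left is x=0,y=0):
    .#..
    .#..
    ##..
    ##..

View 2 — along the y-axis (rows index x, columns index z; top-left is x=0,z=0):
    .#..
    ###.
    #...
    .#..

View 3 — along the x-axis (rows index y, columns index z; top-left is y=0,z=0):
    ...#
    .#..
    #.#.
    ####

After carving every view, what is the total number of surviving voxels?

start: 4×4×4 = 64 voxels
after view 1 [z-axis, 6 of 16 cells solid] → remaining = 24
after view 2 [y-axis, 6 of 16 cells solid] → remaining = 8
after view 3 [x-axis, 8 of 16 cells solid] → remaining = 3

|visual hull| = 3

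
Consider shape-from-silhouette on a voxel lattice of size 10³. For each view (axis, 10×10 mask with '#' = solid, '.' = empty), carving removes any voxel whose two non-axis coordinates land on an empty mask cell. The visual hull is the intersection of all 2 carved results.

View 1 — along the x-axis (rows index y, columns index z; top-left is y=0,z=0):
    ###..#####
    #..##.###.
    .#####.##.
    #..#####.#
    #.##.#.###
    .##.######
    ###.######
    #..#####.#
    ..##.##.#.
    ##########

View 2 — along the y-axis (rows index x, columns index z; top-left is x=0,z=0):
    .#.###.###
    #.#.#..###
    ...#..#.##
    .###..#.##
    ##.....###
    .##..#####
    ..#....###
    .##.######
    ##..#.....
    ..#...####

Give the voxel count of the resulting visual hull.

|visual hull| = 407

start: 10×10×10 = 1000 voxels
carve view 1 (along x, YZ-mask fill 74/100): 740 voxels remain
carve view 2 (along y, XZ-mask fill 55/100): 407 voxels remain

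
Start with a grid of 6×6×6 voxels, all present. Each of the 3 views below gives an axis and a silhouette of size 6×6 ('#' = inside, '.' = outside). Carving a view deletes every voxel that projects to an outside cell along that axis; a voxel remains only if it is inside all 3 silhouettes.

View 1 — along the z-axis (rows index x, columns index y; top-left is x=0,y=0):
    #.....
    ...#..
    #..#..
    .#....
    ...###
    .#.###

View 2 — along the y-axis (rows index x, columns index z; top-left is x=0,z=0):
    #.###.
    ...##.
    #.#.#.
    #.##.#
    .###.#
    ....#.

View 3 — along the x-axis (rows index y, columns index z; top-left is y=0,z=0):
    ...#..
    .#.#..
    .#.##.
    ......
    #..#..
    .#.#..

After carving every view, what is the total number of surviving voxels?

before carving: 216 voxels (6×6×6)
  1. axis=2 (XY plane), |mask|=12  ⇒  voxels=72
  2. axis=1 (XZ plane), |mask|=18  ⇒  voxels=32
  3. axis=0 (YZ plane), |mask|=10  ⇒  voxels=5

|visual hull| = 5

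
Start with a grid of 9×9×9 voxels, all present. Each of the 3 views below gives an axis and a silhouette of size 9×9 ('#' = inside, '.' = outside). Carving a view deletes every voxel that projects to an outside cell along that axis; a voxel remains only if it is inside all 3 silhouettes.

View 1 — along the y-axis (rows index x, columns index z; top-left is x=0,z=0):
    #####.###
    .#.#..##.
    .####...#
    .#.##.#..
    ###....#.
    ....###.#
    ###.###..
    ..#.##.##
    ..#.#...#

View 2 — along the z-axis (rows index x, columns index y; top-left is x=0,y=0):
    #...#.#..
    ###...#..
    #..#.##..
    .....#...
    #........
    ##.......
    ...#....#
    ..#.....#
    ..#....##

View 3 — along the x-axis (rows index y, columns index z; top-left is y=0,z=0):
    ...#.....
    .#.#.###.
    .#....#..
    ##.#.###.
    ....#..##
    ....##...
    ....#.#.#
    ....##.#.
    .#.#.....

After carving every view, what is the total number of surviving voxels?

full grid |V| = 729
[1] y-view keeps 43 columns → grid now 387
[2] z-view keeps 22 columns → grid now 107
[3] x-view keeps 27 columns → grid now 30

|visual hull| = 30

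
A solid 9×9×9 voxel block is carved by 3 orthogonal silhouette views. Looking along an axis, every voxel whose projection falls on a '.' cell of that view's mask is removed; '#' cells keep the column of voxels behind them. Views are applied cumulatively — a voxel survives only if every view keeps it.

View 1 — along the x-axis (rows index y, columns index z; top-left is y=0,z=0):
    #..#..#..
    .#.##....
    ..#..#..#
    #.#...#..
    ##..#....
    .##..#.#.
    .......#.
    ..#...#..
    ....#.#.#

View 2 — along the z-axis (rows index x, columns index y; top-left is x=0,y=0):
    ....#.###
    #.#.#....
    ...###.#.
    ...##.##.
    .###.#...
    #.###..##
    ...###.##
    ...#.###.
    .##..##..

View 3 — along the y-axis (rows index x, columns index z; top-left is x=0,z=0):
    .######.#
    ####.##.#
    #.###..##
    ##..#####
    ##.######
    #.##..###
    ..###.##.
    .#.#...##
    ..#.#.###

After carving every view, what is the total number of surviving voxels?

start: 9×9×9 = 729 voxels
after view 1 [x-axis, 25 of 81 cells solid] → remaining = 225
after view 2 [z-axis, 38 of 81 cells solid] → remaining = 105
after view 3 [y-axis, 55 of 81 cells solid] → remaining = 70

voxel count = 70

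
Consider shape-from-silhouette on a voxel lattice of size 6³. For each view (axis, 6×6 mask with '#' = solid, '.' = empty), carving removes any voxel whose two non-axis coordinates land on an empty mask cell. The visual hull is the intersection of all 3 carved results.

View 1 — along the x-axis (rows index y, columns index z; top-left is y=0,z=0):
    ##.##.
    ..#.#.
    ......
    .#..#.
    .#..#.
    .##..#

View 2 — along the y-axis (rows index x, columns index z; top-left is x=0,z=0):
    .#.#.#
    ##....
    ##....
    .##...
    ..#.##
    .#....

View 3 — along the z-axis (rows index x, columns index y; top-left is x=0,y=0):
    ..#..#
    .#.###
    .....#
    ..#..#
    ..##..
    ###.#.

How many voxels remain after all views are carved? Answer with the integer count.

|visual hull| = 11

start: 6×6×6 = 216 voxels
V1 x: intersect with YZ mask (13 set) -- 78 left
V2 y: intersect with XZ mask (13 set) -- 33 left
V3 z: intersect with XY mask (15 set) -- 11 left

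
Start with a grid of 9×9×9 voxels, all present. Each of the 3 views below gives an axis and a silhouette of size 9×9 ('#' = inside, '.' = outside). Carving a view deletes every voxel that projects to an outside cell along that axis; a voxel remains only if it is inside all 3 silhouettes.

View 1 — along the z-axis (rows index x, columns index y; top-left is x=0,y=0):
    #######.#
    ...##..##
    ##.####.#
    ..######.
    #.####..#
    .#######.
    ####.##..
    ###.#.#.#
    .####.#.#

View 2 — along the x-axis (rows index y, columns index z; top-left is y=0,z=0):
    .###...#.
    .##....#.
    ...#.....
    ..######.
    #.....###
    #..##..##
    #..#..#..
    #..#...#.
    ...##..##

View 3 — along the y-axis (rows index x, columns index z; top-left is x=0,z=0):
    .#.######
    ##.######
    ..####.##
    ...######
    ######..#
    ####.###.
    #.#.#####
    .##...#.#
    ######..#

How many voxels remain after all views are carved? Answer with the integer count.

full grid |V| = 729
  1. axis=2 (XY plane), |mask|=56  ⇒  voxels=504
  2. axis=0 (YZ plane), |mask|=33  ⇒  voxels=209
  3. axis=1 (XZ plane), |mask|=59  ⇒  voxels=153

remaining voxels: 153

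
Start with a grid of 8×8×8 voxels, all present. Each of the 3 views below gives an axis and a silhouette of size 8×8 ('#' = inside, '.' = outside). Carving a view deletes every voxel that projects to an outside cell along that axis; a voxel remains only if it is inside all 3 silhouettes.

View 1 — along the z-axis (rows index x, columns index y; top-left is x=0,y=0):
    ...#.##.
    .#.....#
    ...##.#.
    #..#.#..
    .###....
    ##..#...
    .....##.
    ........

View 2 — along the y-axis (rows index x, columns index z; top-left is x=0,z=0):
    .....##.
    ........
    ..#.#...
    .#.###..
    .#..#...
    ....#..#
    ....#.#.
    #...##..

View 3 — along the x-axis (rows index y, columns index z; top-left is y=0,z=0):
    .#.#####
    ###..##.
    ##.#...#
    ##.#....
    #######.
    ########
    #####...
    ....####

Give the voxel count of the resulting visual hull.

|visual hull| = 25

initial block: 8^3 = 512
  1. axis=2 (XY plane), |mask|=19  ⇒  voxels=152
  2. axis=1 (XZ plane), |mask|=17  ⇒  voxels=40
  3. axis=0 (YZ plane), |mask|=42  ⇒  voxels=25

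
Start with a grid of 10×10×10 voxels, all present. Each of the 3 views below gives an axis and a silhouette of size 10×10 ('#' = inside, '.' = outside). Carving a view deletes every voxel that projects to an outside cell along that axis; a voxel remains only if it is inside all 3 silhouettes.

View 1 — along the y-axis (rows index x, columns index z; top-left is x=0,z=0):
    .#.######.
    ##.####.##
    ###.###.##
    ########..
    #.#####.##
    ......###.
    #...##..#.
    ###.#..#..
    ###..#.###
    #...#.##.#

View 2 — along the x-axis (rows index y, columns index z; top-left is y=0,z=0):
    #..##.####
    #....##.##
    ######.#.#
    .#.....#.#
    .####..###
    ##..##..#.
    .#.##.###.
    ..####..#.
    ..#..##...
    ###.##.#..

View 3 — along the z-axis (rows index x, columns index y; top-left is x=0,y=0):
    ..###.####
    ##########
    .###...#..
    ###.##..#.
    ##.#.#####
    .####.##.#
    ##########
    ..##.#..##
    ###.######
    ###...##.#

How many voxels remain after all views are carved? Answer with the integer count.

full grid |V| = 1000
carve view 1 (along y, XZ-mask fill 63/100): 630 voxels remain
carve view 2 (along x, YZ-mask fill 55/100): 350 voxels remain
carve view 3 (along z, XY-mask fill 72/100): 254 voxels remain

254 voxels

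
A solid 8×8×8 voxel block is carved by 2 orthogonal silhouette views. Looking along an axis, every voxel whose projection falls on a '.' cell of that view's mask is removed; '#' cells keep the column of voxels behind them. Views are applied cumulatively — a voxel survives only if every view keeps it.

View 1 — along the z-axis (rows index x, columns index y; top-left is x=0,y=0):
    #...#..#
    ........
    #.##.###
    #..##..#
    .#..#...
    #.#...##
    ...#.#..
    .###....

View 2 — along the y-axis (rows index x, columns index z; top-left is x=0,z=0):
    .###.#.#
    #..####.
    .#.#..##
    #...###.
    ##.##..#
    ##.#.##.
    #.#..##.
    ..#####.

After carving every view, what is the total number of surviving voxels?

108 voxels

start: 8×8×8 = 512 voxels
V1 z: intersect with XY mask (24 set) -- 192 left
V2 y: intersect with XZ mask (37 set) -- 108 left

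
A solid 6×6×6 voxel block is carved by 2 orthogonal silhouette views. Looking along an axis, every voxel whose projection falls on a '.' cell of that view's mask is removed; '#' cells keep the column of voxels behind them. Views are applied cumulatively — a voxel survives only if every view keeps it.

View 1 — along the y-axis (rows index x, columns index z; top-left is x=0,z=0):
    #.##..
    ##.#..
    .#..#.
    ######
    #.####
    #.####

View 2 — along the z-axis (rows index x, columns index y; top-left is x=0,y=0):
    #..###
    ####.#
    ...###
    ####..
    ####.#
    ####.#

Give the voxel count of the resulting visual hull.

107 voxels

initial block: 6^3 = 216
  1. axis=1 (XZ plane), |mask|=24  ⇒  voxels=144
  2. axis=2 (XY plane), |mask|=26  ⇒  voxels=107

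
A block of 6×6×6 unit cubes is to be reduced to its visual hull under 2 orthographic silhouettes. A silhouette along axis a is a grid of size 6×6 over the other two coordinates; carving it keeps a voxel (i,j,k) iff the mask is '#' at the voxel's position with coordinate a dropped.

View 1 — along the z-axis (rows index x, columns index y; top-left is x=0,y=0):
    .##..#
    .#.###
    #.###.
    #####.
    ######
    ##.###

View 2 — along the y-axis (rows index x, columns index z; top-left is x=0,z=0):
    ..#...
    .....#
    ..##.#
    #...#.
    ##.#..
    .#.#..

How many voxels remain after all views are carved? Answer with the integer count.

remaining voxels: 57

before carving: 216 voxels (6×6×6)
  1. axis=2 (XY plane), |mask|=27  ⇒  voxels=162
  2. axis=1 (XZ plane), |mask|=12  ⇒  voxels=57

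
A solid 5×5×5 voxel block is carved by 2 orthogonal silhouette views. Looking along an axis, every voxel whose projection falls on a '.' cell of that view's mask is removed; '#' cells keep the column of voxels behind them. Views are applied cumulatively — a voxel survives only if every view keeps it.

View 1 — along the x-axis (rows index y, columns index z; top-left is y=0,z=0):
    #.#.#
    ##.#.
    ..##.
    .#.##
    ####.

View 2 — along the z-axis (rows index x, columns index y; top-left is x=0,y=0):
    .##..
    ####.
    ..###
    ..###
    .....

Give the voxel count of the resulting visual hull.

|visual hull| = 34

initial block: 5^3 = 125
  1. axis=0 (YZ plane), |mask|=15  ⇒  voxels=75
  2. axis=2 (XY plane), |mask|=12  ⇒  voxels=34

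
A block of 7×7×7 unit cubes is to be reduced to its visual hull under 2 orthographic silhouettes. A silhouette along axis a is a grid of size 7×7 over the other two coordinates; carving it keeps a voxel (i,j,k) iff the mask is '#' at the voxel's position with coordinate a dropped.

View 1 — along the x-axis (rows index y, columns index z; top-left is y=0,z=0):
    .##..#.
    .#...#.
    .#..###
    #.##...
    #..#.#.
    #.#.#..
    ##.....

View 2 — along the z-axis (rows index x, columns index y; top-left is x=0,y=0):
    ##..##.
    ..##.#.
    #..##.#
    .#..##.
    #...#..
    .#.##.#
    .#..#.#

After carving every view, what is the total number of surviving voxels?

start: 7×7×7 = 343 voxels
[1] x-view keeps 20 columns → grid now 140
[2] z-view keeps 23 columns → grid now 63

63 voxels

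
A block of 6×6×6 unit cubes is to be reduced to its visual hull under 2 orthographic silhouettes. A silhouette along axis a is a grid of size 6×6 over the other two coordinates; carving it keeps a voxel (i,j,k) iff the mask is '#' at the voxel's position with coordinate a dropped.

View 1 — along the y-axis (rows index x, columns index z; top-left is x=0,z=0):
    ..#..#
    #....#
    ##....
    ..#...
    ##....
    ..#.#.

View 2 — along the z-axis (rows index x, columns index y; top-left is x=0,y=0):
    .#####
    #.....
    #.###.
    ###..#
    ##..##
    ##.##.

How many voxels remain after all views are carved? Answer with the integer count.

voxel count = 40

initial block: 6^3 = 216
after view 1 [y-axis, 11 of 36 cells solid] → remaining = 66
after view 2 [z-axis, 22 of 36 cells solid] → remaining = 40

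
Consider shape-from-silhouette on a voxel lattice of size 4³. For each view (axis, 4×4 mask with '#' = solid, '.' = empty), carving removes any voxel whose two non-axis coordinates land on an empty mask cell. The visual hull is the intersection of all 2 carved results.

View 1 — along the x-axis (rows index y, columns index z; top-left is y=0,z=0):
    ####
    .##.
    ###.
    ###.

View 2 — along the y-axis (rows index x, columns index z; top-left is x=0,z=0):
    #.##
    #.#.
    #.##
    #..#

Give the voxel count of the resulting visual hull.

before carving: 64 voxels (4×4×4)
after view 1 [x-axis, 12 of 16 cells solid] → remaining = 48
after view 2 [y-axis, 10 of 16 cells solid] → remaining = 27

remaining voxels: 27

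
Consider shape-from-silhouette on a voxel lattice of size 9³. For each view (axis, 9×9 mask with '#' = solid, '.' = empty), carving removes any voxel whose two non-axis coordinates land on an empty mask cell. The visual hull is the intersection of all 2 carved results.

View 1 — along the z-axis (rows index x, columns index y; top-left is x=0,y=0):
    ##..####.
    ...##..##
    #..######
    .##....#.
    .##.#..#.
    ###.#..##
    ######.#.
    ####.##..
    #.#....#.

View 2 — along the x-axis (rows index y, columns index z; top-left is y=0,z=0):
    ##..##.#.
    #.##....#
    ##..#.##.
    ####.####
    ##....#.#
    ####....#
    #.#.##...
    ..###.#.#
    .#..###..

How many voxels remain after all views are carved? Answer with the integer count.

224 voxels

start: 9×9×9 = 729 voxels
after view 1 [z-axis, 46 of 81 cells solid] → remaining = 414
after view 2 [x-axis, 44 of 81 cells solid] → remaining = 224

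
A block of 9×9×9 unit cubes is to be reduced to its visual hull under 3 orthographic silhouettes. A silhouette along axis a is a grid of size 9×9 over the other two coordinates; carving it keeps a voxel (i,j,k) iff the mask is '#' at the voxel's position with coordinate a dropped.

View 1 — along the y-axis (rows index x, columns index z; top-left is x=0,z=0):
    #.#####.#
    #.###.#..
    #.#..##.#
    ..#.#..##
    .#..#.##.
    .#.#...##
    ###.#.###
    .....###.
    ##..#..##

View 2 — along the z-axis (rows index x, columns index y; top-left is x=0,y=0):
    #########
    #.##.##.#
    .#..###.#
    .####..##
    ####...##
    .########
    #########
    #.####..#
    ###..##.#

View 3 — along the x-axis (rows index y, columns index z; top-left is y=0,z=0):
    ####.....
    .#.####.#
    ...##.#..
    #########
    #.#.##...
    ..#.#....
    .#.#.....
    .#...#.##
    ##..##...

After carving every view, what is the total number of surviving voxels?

remaining voxels: 140

before carving: 729 voxels (9×9×9)
carve view 1 (along y, XZ-mask fill 44/81): 396 voxels remain
carve view 2 (along z, XY-mask fill 61/81): 309 voxels remain
carve view 3 (along x, YZ-mask fill 38/81): 140 voxels remain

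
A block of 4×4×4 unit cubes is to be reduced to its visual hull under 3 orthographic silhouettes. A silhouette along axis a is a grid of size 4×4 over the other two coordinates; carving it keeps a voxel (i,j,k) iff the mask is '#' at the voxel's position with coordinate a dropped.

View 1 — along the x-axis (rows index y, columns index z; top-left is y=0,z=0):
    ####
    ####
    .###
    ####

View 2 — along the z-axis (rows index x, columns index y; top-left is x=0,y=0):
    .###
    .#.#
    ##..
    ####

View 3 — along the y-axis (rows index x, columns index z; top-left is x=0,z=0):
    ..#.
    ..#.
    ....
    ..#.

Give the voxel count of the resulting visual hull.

before carving: 64 voxels (4×4×4)
[1] x-view keeps 15 columns → grid now 60
[2] z-view keeps 11 columns → grid now 42
[3] y-view keeps 3 columns → grid now 9

|visual hull| = 9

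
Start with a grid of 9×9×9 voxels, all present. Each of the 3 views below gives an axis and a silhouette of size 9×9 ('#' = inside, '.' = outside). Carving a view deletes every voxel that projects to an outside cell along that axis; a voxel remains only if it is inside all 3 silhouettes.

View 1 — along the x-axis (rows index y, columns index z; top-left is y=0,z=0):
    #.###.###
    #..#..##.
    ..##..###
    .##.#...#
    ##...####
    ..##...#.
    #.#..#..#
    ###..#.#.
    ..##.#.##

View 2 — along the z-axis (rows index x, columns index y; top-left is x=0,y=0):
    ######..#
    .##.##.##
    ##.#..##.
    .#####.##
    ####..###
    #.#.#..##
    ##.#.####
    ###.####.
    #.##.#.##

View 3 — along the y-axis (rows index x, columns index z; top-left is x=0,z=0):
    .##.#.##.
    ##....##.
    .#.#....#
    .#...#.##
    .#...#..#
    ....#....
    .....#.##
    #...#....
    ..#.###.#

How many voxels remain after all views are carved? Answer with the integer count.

start: 9×9×9 = 729 voxels
[1] x-view keeps 43 columns → grid now 387
[2] z-view keeps 57 columns → grid now 275
[3] y-view keeps 30 columns → grid now 101

|visual hull| = 101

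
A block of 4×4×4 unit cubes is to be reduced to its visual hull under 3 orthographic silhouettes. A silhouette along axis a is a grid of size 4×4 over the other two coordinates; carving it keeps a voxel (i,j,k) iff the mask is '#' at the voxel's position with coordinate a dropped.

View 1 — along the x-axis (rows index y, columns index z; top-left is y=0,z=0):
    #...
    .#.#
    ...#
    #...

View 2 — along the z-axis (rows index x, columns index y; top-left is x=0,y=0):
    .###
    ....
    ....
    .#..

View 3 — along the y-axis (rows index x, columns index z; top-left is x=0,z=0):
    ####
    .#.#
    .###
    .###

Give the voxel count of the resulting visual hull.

voxel count = 6

before carving: 64 voxels (4×4×4)
carve view 1 (along x, YZ-mask fill 5/16): 20 voxels remain
carve view 2 (along z, XY-mask fill 4/16): 6 voxels remain
carve view 3 (along y, XZ-mask fill 12/16): 6 voxels remain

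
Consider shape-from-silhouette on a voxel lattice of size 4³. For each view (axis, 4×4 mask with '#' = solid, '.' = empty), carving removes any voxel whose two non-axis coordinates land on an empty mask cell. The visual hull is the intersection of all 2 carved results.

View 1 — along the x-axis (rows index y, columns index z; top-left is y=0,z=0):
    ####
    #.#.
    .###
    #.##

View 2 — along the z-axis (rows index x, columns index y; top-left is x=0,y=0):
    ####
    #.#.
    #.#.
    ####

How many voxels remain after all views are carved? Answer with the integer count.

before carving: 64 voxels (4×4×4)
[1] x-view keeps 12 columns → grid now 48
[2] z-view keeps 12 columns → grid now 38

|visual hull| = 38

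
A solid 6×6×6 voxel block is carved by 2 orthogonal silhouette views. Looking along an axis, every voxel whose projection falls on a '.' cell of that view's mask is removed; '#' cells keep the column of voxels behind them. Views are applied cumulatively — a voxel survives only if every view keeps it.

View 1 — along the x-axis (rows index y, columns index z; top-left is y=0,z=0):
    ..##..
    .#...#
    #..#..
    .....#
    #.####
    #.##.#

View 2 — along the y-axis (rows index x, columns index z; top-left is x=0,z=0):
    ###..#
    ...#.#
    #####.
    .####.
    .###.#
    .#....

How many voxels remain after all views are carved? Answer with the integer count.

full grid |V| = 216
  1. axis=0 (YZ plane), |mask|=16  ⇒  voxels=96
  2. axis=1 (XZ plane), |mask|=20  ⇒  voxels=53

voxel count = 53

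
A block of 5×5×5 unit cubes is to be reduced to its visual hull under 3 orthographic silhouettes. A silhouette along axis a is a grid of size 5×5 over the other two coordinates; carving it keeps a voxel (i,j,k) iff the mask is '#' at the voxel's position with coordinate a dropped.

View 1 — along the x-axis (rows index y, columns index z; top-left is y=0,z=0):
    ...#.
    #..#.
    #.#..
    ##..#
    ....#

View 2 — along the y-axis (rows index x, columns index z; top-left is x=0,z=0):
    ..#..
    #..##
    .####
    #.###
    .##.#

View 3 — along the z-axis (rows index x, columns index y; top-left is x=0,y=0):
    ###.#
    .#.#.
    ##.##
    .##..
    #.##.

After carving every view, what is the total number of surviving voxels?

full grid |V| = 125
step 1: project along x, AND mask (9/25) → |grid| = 45
step 2: project along y, AND mask (15/25) → |grid| = 26
step 3: project along z, AND mask (15/25) → |grid| = 17

|visual hull| = 17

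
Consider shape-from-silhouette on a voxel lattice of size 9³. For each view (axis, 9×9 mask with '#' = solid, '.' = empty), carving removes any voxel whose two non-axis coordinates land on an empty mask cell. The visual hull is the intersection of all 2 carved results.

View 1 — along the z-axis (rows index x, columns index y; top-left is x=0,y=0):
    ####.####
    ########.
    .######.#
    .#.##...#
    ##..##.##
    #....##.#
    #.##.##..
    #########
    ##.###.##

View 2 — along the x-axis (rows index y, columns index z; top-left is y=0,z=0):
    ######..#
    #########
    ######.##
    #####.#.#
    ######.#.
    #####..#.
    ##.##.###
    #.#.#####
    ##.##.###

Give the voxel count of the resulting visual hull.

|visual hull| = 417

start: 9×9×9 = 729 voxels
  1. axis=2 (XY plane), |mask|=58  ⇒  voxels=522
  2. axis=0 (YZ plane), |mask|=65  ⇒  voxels=417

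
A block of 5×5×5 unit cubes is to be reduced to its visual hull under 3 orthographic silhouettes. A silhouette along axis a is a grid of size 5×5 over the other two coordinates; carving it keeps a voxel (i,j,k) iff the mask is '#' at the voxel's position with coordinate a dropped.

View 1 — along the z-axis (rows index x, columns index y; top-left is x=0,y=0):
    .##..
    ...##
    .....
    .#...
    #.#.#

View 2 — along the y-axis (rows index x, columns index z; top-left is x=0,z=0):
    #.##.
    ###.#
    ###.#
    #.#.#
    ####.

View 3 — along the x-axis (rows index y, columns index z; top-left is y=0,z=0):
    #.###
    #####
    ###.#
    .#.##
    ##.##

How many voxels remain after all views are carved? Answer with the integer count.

initial block: 5^3 = 125
  1. axis=2 (XY plane), |mask|=8  ⇒  voxels=40
  2. axis=1 (XZ plane), |mask|=18  ⇒  voxels=29
  3. axis=0 (YZ plane), |mask|=20  ⇒  voxels=22

remaining voxels: 22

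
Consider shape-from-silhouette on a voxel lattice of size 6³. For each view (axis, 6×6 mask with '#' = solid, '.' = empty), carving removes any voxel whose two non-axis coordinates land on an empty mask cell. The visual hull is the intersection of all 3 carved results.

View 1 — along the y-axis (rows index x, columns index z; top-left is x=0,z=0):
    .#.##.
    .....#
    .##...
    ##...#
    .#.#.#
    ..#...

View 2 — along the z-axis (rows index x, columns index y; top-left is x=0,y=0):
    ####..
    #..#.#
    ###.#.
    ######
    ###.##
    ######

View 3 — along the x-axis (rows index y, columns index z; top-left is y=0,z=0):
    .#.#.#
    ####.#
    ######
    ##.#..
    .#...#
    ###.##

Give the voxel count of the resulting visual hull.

48 voxels

full grid |V| = 216
  1. axis=1 (XZ plane), |mask|=13  ⇒  voxels=78
  2. axis=2 (XY plane), |mask|=28  ⇒  voxels=62
  3. axis=0 (YZ plane), |mask|=24  ⇒  voxels=48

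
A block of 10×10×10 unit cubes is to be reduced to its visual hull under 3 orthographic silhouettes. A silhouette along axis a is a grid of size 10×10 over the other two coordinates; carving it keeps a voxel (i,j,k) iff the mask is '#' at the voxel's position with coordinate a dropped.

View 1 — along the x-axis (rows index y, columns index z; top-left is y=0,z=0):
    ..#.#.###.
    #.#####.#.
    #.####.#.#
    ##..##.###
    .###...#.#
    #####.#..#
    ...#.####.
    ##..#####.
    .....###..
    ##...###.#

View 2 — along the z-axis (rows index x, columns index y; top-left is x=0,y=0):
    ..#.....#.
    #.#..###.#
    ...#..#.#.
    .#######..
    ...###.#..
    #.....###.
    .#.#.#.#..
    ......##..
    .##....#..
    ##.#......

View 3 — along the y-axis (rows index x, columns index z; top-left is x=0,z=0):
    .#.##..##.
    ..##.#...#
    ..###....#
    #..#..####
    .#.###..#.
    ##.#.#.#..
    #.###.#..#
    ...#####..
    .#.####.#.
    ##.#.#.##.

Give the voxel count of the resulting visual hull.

119 voxels

initial block: 10^3 = 1000
[1] x-view keeps 59 columns → grid now 590
[2] z-view keeps 38 columns → grid now 233
[3] y-view keeps 52 columns → grid now 119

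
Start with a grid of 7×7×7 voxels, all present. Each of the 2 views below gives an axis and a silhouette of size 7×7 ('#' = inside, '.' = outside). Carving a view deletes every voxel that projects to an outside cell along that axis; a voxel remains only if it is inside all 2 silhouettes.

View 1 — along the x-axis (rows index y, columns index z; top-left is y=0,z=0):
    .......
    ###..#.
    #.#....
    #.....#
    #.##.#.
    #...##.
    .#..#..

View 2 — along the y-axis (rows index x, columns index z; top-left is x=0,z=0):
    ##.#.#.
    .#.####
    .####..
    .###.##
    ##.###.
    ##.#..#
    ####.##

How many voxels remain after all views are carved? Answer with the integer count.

remaining voxels: 75

initial block: 7^3 = 343
after view 1 [x-axis, 17 of 49 cells solid] → remaining = 119
after view 2 [y-axis, 33 of 49 cells solid] → remaining = 75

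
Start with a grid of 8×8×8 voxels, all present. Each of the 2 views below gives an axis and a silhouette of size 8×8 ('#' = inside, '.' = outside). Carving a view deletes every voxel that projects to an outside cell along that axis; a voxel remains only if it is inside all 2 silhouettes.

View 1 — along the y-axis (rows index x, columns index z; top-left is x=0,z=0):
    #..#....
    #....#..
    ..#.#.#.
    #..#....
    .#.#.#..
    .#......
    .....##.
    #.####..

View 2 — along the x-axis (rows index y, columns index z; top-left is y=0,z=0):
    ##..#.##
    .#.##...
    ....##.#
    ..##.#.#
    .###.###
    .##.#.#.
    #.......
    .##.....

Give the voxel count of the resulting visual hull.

voxel count = 64

start: 8×8×8 = 512 voxels
step 1: project along y, AND mask (20/64) → |grid| = 160
step 2: project along x, AND mask (28/64) → |grid| = 64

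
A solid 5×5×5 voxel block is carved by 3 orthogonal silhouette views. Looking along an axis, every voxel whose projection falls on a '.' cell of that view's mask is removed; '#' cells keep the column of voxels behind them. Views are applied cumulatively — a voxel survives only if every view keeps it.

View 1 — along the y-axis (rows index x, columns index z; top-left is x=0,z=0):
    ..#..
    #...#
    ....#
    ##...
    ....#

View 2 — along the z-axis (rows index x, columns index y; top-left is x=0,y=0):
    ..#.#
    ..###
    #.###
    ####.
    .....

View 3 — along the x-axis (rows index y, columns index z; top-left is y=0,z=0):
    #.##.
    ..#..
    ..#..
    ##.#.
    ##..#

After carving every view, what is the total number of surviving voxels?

remaining voxels: 8

full grid |V| = 125
after view 1 [y-axis, 7 of 25 cells solid] → remaining = 35
after view 2 [z-axis, 13 of 25 cells solid] → remaining = 20
after view 3 [x-axis, 11 of 25 cells solid] → remaining = 8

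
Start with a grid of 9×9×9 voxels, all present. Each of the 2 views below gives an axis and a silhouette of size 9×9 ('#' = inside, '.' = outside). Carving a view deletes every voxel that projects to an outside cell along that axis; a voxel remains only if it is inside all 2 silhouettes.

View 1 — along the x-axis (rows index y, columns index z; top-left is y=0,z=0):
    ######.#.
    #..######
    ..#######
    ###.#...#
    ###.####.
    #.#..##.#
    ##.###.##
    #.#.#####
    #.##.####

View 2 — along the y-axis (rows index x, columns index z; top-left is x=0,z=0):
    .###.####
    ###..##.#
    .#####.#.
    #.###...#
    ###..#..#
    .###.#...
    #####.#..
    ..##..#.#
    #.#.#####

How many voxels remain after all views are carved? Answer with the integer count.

full grid |V| = 729
carve view 1 (along x, YZ-mask fill 59/81): 531 voxels remain
carve view 2 (along y, XZ-mask fill 50/81): 326 voxels remain

|visual hull| = 326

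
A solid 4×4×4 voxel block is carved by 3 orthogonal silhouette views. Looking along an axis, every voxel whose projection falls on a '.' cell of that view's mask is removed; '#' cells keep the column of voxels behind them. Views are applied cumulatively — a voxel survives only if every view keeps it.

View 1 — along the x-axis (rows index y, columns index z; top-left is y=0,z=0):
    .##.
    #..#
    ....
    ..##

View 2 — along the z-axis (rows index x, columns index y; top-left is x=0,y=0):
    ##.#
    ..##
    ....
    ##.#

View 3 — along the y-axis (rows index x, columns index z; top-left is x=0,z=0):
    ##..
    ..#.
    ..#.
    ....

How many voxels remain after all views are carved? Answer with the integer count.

before carving: 64 voxels (4×4×4)
  1. axis=0 (YZ plane), |mask|=6  ⇒  voxels=24
  2. axis=2 (XY plane), |mask|=8  ⇒  voxels=14
  3. axis=1 (XZ plane), |mask|=4  ⇒  voxels=3

remaining voxels: 3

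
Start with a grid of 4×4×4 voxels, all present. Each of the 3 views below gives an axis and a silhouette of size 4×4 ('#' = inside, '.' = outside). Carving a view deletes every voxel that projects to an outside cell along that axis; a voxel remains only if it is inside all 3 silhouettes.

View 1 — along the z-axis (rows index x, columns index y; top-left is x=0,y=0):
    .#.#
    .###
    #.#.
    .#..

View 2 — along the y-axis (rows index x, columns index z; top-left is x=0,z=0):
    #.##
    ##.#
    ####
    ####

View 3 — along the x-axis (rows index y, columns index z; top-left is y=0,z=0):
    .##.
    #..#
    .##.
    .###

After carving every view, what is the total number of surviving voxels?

full grid |V| = 64
carve view 1 (along z, XY-mask fill 8/16): 32 voxels remain
carve view 2 (along y, XZ-mask fill 14/16): 27 voxels remain
carve view 3 (along x, YZ-mask fill 9/16): 15 voxels remain

|visual hull| = 15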